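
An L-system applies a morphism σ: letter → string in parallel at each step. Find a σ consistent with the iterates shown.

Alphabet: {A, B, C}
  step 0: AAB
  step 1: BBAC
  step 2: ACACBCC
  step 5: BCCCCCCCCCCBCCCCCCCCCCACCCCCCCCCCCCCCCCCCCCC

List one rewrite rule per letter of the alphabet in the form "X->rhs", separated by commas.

A->B, B->AC, C->CC

  step 1 ⇒ step 2: BBAC ⇒ AC·AC·B·CC
    A ↦ B
    B ↦ AC
    C ↦ CC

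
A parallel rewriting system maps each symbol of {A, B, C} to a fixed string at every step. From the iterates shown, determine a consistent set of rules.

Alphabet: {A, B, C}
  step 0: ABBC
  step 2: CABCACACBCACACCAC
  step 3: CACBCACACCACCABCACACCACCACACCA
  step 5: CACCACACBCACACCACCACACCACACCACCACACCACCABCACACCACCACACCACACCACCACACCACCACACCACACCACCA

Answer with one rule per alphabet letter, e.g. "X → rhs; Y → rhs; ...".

  step 2 ⇒ step 3: CABCACACBCACACCAC ⇒ CA·C·BCA·CA·C·CA·C·CA·BCA·CA·C·CA·C·CA·CA·C·CA
    A ↦ C
    B ↦ BCA
    C ↦ CA

A->C, B->BCA, C->CA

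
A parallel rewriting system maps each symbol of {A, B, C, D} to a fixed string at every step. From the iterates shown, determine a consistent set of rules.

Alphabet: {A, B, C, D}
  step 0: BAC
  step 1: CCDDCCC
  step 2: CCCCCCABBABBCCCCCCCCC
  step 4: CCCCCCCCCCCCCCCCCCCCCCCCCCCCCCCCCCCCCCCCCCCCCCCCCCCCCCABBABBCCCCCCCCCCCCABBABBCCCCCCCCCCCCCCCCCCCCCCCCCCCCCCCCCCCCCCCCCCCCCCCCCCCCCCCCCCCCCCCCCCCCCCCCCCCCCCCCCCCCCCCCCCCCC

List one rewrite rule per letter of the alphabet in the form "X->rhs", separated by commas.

  step 1 ⇒ step 2: CCDDCCC ⇒ CCC·CCC·ABB·ABB·CCC·CCC·CCC
    C ↦ CCC
    D ↦ ABB
  step 0 ⇒ step 1: BAC ⇒ CC·DD·CCC
    A ↦ DD
  step 0 ⇒ step 1: BAC ⇒ CC·DD·CCC
    B ↦ CC

A->DD, B->CC, C->CCC, D->ABB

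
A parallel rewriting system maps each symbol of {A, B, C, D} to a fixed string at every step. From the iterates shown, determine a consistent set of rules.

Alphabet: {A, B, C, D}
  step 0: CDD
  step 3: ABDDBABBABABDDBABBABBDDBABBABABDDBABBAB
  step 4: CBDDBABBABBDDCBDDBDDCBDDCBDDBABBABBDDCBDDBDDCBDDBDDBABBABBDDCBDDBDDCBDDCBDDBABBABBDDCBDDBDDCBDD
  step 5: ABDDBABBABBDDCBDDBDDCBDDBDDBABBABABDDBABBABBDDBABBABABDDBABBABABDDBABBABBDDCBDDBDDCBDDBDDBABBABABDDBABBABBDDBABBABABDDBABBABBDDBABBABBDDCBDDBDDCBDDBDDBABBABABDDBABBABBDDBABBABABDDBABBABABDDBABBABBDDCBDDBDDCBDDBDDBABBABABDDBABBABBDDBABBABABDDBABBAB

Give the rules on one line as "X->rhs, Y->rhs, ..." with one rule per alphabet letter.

  step 4 ⇒ step 5: CBDDBABBABBDDCBDDBDDCBDDCBDDBABBABBDDCBDDBDDCBDDBDDBABBABBDDCBDDBDDCBDDCBDDBABBABBDDCBDDBDDCBDD ⇒ A·BDD·BAB·BAB·BDD·C·BDD·BDD·C·BDD·BDD·BAB·BAB·A·BDD·BAB·BAB·BDD·BAB·BAB·A·BDD·BAB·BAB·A·BDD·BAB·BAB·BDD·C·BDD·BDD·C·BDD·BDD·BAB·BAB·A·BDD·BAB·BAB·BDD·BAB·BAB·A·BDD·BAB·BAB·BDD·BAB·BAB·BDD·C·BDD·BDD·C·BDD·BDD·BAB·BAB·A·BDD·BAB·BAB·BDD·BAB·BAB·A·BDD·BAB·BAB·A·BDD·BAB·BAB·BDD·C·BDD·BDD·C·BDD·BDD·BAB·BAB·A·BDD·BAB·BAB·BDD·BAB·BAB·A·BDD·BAB·BAB
    A ↦ C
    B ↦ BDD
    C ↦ A
    D ↦ BAB

A->C, B->BDD, C->A, D->BAB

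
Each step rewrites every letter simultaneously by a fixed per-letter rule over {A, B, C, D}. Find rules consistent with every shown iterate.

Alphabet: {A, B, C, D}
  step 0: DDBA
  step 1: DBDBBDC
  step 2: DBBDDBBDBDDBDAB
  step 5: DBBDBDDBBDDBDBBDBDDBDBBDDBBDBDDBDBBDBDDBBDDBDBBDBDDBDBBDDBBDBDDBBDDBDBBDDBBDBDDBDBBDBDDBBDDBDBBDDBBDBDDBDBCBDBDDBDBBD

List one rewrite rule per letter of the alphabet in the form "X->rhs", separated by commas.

  step 1 ⇒ step 2: DBDBBDC ⇒ DB·BD·DB·BD·BD·DB·DAB
    B ↦ BD
    C ↦ DAB
    D ↦ DB
  step 0 ⇒ step 1: DDBA ⇒ DB·DB·BD·C
    A ↦ C

A->C, B->BD, C->DAB, D->DB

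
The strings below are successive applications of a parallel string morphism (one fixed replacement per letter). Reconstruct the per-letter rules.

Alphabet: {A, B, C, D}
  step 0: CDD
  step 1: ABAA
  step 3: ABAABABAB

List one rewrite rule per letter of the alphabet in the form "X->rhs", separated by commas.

  step 0 ⇒ step 1: CDD ⇒ AB·A·A
    C ↦ AB
    D ↦ A
    A ↦ C  (constrained at step 1)
    B ↦ DC  (constrained at step 1)

A->C, B->DC, C->AB, D->A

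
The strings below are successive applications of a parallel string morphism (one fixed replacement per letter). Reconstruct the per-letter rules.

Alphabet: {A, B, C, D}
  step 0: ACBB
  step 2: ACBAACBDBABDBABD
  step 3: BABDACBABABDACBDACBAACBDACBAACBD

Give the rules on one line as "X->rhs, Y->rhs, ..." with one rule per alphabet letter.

  step 2 ⇒ step 3: ACBAACBDBABDBABD ⇒ BA·BD·AC·BA·BA·BD·AC·BD·AC·BA·AC·BD·AC·BA·AC·BD
    A ↦ BA
    B ↦ AC
    C ↦ BD
    D ↦ BD

A->BA, B->AC, C->BD, D->BD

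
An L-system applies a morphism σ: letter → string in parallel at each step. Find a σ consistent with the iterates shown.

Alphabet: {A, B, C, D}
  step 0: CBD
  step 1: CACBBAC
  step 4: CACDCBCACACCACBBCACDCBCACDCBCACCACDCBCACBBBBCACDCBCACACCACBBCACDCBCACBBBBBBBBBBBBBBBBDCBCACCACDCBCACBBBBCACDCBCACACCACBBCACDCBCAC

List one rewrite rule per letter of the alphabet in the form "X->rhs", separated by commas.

A->DCB, B->BB, C->CAC, D->AC

  step 0 ⇒ step 1: CBD ⇒ CAC·BB·AC
    B ↦ BB
    C ↦ CAC
    D ↦ AC
    A ↦ DCB  (constrained at step 1)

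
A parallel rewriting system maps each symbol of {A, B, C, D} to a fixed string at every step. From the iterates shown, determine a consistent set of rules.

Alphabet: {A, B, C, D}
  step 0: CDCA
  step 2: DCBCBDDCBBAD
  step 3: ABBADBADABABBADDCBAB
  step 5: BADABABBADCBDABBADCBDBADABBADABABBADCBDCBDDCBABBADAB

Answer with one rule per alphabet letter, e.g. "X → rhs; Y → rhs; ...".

  step 2 ⇒ step 3: DCBCBDDCBBAD ⇒ AB·BA·D·BA·D·AB·AB·BA·D·D·CB·AB
    A ↦ CB
    B ↦ D
    C ↦ BA
    D ↦ AB

A->CB, B->D, C->BA, D->AB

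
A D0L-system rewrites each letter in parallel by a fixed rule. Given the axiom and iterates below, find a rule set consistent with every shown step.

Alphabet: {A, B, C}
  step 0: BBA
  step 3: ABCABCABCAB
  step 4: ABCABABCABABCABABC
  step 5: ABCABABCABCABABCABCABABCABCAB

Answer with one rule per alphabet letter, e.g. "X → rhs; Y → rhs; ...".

A->AB, B->C, C->AB

  step 4 ⇒ step 5: ABCABABCABABCABABC ⇒ AB·C·AB·AB·C·AB·C·AB·AB·C·AB·C·AB·AB·C·AB·C·AB
    A ↦ AB
    B ↦ C
    C ↦ AB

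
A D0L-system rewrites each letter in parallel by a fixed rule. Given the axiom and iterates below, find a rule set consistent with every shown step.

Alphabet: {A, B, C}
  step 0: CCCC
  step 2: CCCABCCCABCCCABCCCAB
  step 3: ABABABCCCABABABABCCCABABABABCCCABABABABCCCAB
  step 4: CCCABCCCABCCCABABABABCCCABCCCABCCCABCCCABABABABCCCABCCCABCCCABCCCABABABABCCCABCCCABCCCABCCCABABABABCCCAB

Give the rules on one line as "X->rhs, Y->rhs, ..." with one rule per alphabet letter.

  step 3 ⇒ step 4: ABABABCCCABABABABCCCABABABABCCCABABABABCCCAB ⇒ CC·CAB·CC·CAB·CC·CAB·AB·AB·AB·CC·CAB·CC·CAB·CC·CAB·CC·CAB·AB·AB·AB·CC·CAB·CC·CAB·CC·CAB·CC·CAB·AB·AB·AB·CC·CAB·CC·CAB·CC·CAB·CC·CAB·AB·AB·AB·CC·CAB
    A ↦ CC
    B ↦ CAB
    C ↦ AB

A->CC, B->CAB, C->AB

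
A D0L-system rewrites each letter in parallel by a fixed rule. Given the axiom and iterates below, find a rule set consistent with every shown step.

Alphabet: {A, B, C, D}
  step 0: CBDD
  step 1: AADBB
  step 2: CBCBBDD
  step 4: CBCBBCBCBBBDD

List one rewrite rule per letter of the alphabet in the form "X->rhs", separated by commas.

  step 1 ⇒ step 2: AADBB ⇒ CB·CB·B·D·D
    A ↦ CB
    B ↦ D
    D ↦ B
  step 0 ⇒ step 1: CBDD ⇒ AA·D·B·B
    C ↦ AA

A->CB, B->D, C->AA, D->B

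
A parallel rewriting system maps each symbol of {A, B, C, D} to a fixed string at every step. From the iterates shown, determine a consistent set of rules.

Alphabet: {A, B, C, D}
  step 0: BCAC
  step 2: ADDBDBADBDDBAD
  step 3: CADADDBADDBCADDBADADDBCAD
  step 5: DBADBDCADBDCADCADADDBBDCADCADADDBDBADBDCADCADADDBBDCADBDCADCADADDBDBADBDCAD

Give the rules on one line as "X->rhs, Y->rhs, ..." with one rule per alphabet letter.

A->C, B->DB, C->BD, D->AD

  step 2 ⇒ step 3: ADDBDBADBDDBAD ⇒ C·AD·AD·DB·AD·DB·C·AD·DB·AD·AD·DB·C·AD
    A ↦ C
    B ↦ DB
    D ↦ AD
    C ↦ BD  (constrained at step 0)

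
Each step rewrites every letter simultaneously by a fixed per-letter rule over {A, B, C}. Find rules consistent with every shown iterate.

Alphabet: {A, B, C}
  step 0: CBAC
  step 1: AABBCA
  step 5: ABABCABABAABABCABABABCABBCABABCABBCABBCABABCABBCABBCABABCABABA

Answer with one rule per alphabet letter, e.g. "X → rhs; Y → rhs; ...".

  step 0 ⇒ step 1: CBAC ⇒ A·AB·BC·A
    A ↦ BC
    B ↦ AB
    C ↦ A

A->BC, B->AB, C->A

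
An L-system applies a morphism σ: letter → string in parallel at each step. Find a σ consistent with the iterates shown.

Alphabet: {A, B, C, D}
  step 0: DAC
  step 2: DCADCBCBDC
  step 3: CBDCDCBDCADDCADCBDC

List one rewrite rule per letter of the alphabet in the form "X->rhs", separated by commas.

  step 2 ⇒ step 3: DCADCBCBDC ⇒ CB·DC·D·CB·DC·AD·DC·AD·CB·DC
    A ↦ D
    B ↦ AD
    C ↦ DC
    D ↦ CB

A->D, B->AD, C->DC, D->CB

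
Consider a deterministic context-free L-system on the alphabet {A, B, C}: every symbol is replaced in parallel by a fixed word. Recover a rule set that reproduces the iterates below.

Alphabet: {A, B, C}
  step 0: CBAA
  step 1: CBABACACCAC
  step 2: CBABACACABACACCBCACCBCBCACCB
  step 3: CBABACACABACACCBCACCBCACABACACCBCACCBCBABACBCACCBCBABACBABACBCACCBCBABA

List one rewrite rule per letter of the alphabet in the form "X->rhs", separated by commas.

  step 2 ⇒ step 3: CBABACACABACACCBCACCBCBCACCB ⇒ CB·ABA·CAC·ABA·CAC·CB·CAC·CB·CAC·ABA·CAC·CB·CAC·CB·CB·ABA·CB·CAC·CB·CB·ABA·CB·ABA·CB·CAC·CB·CB·ABA
    A ↦ CAC
    B ↦ ABA
    C ↦ CB

A->CAC, B->ABA, C->CB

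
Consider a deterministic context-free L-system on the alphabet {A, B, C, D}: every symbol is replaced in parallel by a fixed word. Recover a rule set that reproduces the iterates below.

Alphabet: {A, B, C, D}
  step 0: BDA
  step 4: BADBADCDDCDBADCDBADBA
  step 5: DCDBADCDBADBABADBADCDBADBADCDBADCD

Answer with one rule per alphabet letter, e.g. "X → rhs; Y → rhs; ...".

  step 4 ⇒ step 5: BADBADCDDCDBADCDBADBA ⇒ DC·D·BA·DC·D·BA·D·BA·BA·D·BA·DC·D·BA·D·BA·DC·D·BA·DC·D
    A ↦ D
    B ↦ DC
    C ↦ D
    D ↦ BA

A->D, B->DC, C->D, D->BA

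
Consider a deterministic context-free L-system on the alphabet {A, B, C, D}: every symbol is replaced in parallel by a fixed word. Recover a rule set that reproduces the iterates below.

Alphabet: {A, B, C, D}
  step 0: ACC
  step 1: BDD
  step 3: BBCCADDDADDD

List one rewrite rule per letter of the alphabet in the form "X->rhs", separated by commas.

  step 0 ⇒ step 1: ACC ⇒ B·D·D
    A ↦ B
    C ↦ D
    B ↦ AD  (constrained at step 1)
    D ↦ BCC  (constrained at step 1)

A->B, B->AD, C->D, D->BCC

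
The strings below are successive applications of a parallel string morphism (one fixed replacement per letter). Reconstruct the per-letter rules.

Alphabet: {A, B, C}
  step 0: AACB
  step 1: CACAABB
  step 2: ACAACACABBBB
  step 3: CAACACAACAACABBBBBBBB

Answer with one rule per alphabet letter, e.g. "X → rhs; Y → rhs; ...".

  step 2 ⇒ step 3: ACAACACABBBB ⇒ CA·A·CA·CA·A·CA·A·CA·BB·BB·BB·BB
    A ↦ CA
    B ↦ BB
    C ↦ A

A->CA, B->BB, C->A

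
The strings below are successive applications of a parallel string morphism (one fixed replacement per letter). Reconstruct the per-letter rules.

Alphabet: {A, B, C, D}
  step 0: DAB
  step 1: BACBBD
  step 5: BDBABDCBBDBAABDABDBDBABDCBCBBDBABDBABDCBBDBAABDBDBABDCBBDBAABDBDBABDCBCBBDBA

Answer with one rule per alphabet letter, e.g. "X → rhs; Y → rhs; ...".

  step 0 ⇒ step 1: DAB ⇒ BA·CB·BD
    A ↦ CB
    B ↦ BD
    D ↦ BA
    C ↦ A  (constrained at step 1)

A->CB, B->BD, C->A, D->BA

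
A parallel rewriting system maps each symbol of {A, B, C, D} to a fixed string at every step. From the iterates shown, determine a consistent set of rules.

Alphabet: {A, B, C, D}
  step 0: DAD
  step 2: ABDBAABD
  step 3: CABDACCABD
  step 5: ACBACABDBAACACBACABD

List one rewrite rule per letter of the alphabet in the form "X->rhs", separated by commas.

A->C, B->A, C->BA, D->BD

  step 2 ⇒ step 3: ABDBAABD ⇒ C·A·BD·A·C·C·A·BD
    A ↦ C
    B ↦ A
    D ↦ BD
    C ↦ BA  (constrained at step 3)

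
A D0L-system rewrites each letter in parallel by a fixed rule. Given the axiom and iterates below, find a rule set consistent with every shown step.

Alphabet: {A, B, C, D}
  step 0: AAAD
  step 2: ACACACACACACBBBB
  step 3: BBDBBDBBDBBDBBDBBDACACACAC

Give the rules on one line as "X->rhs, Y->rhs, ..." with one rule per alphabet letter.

A->BB, B->AC, C->D, D->AA

  step 2 ⇒ step 3: ACACACACACACBBBB ⇒ BB·D·BB·D·BB·D·BB·D·BB·D·BB·D·AC·AC·AC·AC
    A ↦ BB
    B ↦ AC
    C ↦ D
    D ↦ AA  (constrained at step 0)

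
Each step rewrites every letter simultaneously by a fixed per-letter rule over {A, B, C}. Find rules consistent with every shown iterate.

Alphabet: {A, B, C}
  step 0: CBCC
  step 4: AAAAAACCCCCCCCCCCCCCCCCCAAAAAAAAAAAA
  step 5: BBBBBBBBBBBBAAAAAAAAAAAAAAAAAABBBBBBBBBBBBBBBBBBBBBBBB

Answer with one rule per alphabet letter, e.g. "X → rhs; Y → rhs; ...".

  step 4 ⇒ step 5: AAAAAACCCCCCCCCCCCCCCCCCAAAAAAAAAAAA ⇒ BB·BB·BB·BB·BB·BB·A·A·A·A·A·A·A·A·A·A·A·A·A·A·A·A·A·A·BB·BB·BB·BB·BB·BB·BB·BB·BB·BB·BB·BB
    A ↦ BB
    C ↦ A
    B ↦ CCC  (constrained at step 0)

A->BB, B->CCC, C->A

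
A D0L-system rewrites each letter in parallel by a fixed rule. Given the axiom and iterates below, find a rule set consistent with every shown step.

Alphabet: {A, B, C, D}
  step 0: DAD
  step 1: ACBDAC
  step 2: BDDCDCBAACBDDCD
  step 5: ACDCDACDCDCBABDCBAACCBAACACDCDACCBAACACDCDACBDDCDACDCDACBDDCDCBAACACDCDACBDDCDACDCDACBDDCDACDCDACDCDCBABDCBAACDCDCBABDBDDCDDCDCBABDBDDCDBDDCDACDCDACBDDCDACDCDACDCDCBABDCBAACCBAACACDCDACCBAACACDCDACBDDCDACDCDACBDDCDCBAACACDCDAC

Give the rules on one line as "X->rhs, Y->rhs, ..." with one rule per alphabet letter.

A->BD, B->CBA, C->DCD, D->AC

  step 1 ⇒ step 2: ACBDAC ⇒ BD·DCD·CBA·AC·BD·DCD
    A ↦ BD
    B ↦ CBA
    C ↦ DCD
    D ↦ AC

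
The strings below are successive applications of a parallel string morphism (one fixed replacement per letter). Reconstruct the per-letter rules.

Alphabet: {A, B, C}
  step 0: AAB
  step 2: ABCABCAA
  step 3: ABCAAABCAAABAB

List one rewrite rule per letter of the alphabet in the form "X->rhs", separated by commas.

A->AB, B->C, C->AA

  step 2 ⇒ step 3: ABCABCAA ⇒ AB·C·AA·AB·C·AA·AB·AB
    A ↦ AB
    B ↦ C
    C ↦ AA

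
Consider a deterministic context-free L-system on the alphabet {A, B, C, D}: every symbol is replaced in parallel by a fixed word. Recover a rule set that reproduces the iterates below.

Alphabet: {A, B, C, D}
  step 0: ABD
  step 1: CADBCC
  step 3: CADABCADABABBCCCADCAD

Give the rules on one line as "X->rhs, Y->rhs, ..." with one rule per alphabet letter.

A->CA, B->D, C->AB, D->BCC

  step 0 ⇒ step 1: ABD ⇒ CA·D·BCC
    A ↦ CA
    B ↦ D
    D ↦ BCC
    C ↦ AB  (constrained at step 1)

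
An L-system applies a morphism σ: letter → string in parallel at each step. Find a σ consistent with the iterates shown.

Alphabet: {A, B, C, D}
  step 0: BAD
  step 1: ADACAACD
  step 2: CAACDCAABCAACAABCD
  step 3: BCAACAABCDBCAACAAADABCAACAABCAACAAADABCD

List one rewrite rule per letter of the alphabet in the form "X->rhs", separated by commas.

A->CAA, B->ADA, C->B, D->CD

  step 2 ⇒ step 3: CAACDCAABCAACAABCD ⇒ B·CAA·CAA·B·CD·B·CAA·CAA·ADA·B·CAA·CAA·B·CAA·CAA·ADA·B·CD
    A ↦ CAA
    B ↦ ADA
    C ↦ B
    D ↦ CD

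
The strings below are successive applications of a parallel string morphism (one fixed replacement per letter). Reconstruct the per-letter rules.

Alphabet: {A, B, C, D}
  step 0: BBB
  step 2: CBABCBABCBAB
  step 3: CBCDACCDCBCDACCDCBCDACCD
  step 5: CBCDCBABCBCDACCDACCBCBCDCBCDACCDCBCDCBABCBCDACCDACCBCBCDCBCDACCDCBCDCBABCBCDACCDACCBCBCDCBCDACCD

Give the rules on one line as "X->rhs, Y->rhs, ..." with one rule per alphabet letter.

A->AC, B->CD, C->CB, D->AB

  step 2 ⇒ step 3: CBABCBABCBAB ⇒ CB·CD·AC·CD·CB·CD·AC·CD·CB·CD·AC·CD
    A ↦ AC
    B ↦ CD
    C ↦ CB
    D ↦ AB  (constrained at step 3)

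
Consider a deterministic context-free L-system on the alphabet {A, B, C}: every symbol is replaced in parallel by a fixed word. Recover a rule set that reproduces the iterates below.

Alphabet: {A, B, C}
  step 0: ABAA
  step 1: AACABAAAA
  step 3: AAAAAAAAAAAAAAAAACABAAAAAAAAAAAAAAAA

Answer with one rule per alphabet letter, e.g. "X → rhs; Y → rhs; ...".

  step 0 ⇒ step 1: ABAA ⇒ AA·CAB·AA·AA
    A ↦ AA
    B ↦ CAB
    C ↦ A  (constrained at step 1)

A->AA, B->CAB, C->A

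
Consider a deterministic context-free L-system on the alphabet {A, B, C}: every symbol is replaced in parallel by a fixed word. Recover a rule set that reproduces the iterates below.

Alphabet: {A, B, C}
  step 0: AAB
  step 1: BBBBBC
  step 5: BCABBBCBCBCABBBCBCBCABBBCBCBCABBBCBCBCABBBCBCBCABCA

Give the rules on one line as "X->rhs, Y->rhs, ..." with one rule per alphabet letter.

A->BB, B->BC, C->A

  step 0 ⇒ step 1: AAB ⇒ BB·BB·BC
    A ↦ BB
    B ↦ BC
    C ↦ A  (constrained at step 1)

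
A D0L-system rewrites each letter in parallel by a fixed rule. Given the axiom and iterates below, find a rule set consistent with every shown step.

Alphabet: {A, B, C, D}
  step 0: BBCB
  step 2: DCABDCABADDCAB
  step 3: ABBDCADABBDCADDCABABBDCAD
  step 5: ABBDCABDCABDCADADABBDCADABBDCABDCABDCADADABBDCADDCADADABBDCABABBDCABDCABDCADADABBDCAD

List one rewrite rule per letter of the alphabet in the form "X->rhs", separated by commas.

  step 2 ⇒ step 3: DCABDCABADDCAB ⇒ AB·B·DC·AD·AB·B·DC·AD·DC·AB·AB·B·DC·AD
    A ↦ DC
    B ↦ AD
    C ↦ B
    D ↦ AB

A->DC, B->AD, C->B, D->AB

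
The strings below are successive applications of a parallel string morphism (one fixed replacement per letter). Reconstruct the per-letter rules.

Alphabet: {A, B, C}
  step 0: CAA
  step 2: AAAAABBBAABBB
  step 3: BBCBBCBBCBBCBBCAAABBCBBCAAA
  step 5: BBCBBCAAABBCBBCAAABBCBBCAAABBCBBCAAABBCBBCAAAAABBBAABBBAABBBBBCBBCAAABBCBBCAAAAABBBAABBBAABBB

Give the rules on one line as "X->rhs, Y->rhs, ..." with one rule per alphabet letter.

  step 2 ⇒ step 3: AAAAABBBAABBB ⇒ BBC·BBC·BBC·BBC·BBC·A·A·A·BBC·BBC·A·A·A
    A ↦ BBC
    B ↦ A
    C ↦ BBB  (constrained at step 0)

A->BBC, B->A, C->BBB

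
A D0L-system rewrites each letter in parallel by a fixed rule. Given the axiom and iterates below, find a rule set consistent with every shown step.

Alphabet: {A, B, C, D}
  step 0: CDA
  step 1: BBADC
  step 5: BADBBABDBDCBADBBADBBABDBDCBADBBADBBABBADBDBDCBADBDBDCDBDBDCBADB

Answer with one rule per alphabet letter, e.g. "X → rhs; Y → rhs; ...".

A->DC, B->DB, C->B, D->BA

  step 0 ⇒ step 1: CDA ⇒ B·BA·DC
    A ↦ DC
    C ↦ B
    D ↦ BA
    B ↦ DB  (constrained at step 1)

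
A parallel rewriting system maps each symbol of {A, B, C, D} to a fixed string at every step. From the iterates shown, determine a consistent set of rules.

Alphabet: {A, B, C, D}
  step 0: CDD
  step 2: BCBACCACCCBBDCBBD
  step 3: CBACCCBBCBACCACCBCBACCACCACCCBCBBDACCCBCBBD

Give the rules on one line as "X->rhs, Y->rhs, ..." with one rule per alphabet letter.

  step 2 ⇒ step 3: BCBACCACCCBBDCBBD ⇒ CB·ACC·CB·BCB·ACC·ACC·BCB·ACC·ACC·ACC·CB·CB·BD·ACC·CB·CB·BD
    A ↦ BCB
    B ↦ CB
    C ↦ ACC
    D ↦ BD

A->BCB, B->CB, C->ACC, D->BD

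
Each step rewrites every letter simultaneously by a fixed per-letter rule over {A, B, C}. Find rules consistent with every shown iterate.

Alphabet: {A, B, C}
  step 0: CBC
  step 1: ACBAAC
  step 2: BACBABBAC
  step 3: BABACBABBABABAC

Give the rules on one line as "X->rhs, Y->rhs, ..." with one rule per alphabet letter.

A->B, B->BA, C->AC

  step 2 ⇒ step 3: BACBABBAC ⇒ BA·B·AC·BA·B·BA·BA·B·AC
    A ↦ B
    B ↦ BA
    C ↦ AC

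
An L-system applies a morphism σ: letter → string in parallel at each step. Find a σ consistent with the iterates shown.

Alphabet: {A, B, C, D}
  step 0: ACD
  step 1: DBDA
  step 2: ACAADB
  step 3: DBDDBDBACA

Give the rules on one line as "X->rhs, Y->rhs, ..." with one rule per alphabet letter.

  step 2 ⇒ step 3: ACAADB ⇒ DB·D·DB·DB·A·CA
    A ↦ DB
    B ↦ CA
    C ↦ D
    D ↦ A

A->DB, B->CA, C->D, D->A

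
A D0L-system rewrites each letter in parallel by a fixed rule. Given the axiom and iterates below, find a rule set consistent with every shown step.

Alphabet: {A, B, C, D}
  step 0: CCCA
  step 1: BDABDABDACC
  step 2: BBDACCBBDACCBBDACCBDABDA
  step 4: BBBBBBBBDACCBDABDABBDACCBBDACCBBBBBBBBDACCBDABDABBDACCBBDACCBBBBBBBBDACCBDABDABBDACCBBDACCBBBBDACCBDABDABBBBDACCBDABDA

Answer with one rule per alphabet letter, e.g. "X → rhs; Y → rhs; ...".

A->CC, B->BB, C->BDA, D->DA

  step 1 ⇒ step 2: BDABDABDACC ⇒ BB·DA·CC·BB·DA·CC·BB·DA·CC·BDA·BDA
    A ↦ CC
    B ↦ BB
    C ↦ BDA
    D ↦ DA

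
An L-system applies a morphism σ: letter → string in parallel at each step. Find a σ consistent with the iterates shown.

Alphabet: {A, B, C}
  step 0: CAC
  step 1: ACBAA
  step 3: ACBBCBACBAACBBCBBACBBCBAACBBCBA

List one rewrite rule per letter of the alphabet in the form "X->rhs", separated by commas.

A->CBA, B->CBB, C->A

  step 0 ⇒ step 1: CAC ⇒ A·CBA·A
    A ↦ CBA
    C ↦ A
    B ↦ CBB  (constrained at step 1)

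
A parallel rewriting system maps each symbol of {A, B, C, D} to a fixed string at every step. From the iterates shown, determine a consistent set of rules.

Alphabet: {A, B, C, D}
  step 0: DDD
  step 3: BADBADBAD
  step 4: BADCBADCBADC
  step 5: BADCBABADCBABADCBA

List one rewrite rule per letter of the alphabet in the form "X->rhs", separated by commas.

  step 4 ⇒ step 5: BADCBADCBADC ⇒ BA·D·C·BA·BA·D·C·BA·BA·D·C·BA
    A ↦ D
    B ↦ BA
    C ↦ BA
    D ↦ C

A->D, B->BA, C->BA, D->C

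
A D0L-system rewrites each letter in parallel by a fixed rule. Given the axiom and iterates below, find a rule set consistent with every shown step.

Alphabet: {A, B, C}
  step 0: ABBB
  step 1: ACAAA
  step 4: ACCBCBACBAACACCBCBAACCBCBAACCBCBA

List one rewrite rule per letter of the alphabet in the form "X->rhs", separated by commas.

  step 0 ⇒ step 1: ABBB ⇒ AC·A·A·A
    A ↦ AC
    B ↦ A
    C ↦ CB  (constrained at step 1)

A->AC, B->A, C->CB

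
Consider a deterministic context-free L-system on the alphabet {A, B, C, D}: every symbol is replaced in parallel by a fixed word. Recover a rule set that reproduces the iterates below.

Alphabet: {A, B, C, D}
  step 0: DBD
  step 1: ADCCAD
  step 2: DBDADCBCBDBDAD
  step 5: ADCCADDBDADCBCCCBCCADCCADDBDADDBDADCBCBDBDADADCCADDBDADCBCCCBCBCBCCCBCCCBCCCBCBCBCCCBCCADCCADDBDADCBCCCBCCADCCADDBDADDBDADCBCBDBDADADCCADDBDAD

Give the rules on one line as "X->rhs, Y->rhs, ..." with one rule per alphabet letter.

  step 1 ⇒ step 2: ADCCAD ⇒ DBD·AD·CB·CB·DBD·AD
    A ↦ DBD
    C ↦ CB
    D ↦ AD
  step 0 ⇒ step 1: DBD ⇒ AD·CC·AD
    B ↦ CC

A->DBD, B->CC, C->CB, D->AD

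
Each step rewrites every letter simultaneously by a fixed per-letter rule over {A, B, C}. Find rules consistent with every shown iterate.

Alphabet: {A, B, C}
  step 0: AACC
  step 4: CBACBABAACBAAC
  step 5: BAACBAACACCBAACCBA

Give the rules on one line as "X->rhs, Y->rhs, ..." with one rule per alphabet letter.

  step 4 ⇒ step 5: CBACBABAACBAAC ⇒ BA·A·C·BA·A·C·A·C·C·BA·A·C·C·BA
    A ↦ C
    B ↦ A
    C ↦ BA

A->C, B->A, C->BA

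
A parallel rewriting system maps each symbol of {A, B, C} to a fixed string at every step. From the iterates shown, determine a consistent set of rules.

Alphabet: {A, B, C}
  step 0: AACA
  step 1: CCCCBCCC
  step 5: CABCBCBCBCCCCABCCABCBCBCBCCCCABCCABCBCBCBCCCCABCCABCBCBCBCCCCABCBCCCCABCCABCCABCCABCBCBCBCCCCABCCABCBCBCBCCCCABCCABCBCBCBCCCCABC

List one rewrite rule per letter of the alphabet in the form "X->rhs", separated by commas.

A->CC, B->CA, C->BC

  step 0 ⇒ step 1: AACA ⇒ CC·CC·BC·CC
    A ↦ CC
    C ↦ BC
    B ↦ CA  (constrained at step 1)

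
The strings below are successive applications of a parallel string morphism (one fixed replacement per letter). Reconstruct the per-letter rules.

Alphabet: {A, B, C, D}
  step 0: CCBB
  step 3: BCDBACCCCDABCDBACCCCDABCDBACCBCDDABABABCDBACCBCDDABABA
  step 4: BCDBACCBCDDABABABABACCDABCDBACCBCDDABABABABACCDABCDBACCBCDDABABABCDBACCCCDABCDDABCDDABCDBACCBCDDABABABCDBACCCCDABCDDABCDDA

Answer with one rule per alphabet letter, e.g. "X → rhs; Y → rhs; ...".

A->DA, B->BCD, C->BA, D->CC

  step 3 ⇒ step 4: BCDBACCCCDABCDBACCCCDABCDBACCBCDDABABABCDBACCBCDDABABA ⇒ BCD·BA·CC·BCD·DA·BA·BA·BA·BA·CC·DA·BCD·BA·CC·BCD·DA·BA·BA·BA·BA·CC·DA·BCD·BA·CC·BCD·DA·BA·BA·BCD·BA·CC·CC·DA·BCD·DA·BCD·DA·BCD·BA·CC·BCD·DA·BA·BA·BCD·BA·CC·CC·DA·BCD·DA·BCD·DA
    A ↦ DA
    B ↦ BCD
    C ↦ BA
    D ↦ CC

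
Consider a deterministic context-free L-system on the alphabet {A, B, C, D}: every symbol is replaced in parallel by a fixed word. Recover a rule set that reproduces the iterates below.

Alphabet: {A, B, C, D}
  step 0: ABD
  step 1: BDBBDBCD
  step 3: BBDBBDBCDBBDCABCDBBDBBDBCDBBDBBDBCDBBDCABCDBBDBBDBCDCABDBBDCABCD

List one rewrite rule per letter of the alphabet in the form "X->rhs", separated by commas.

  step 0 ⇒ step 1: ABD ⇒ BD·BBD·BCD
    A ↦ BD
    B ↦ BBD
    D ↦ BCD
    C ↦ CA  (constrained at step 1)

A->BD, B->BBD, C->CA, D->BCD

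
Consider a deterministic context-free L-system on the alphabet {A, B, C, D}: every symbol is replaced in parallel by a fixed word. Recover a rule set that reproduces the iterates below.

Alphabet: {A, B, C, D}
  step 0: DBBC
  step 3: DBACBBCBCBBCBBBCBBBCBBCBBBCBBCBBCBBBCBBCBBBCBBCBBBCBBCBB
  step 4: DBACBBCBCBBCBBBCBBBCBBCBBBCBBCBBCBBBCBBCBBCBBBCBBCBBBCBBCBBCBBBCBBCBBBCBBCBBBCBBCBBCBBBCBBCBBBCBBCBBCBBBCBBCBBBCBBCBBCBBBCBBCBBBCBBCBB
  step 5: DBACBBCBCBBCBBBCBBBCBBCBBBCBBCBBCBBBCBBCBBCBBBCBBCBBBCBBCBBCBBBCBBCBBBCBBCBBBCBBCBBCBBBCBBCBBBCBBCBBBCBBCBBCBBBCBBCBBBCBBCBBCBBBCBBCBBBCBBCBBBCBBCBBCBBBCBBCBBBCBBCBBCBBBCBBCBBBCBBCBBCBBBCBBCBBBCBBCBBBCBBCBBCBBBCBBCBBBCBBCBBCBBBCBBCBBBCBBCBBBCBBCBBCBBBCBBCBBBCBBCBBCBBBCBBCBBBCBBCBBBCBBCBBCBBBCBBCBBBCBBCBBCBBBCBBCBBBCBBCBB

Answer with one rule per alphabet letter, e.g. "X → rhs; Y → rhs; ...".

  step 4 ⇒ step 5: DBACBBCBCBBCBBBCBBBCBBCBBBCBBCBBCBBBCBBCBBCBBBCBBCBBBCBBCBBCBBBCBBCBBBCBBCBBBCBBCBBCBBBCBBCBBBCBBCBBCBBBCBBCBBBCBBCBBCBBBCBBCBBBCBBCBB ⇒ DBA·CBB·C·B·CBB·CBB·B·CBB·B·CBB·CBB·B·CBB·CBB·CBB·B·CBB·CBB·CBB·B·CBB·CBB·B·CBB·CBB·CBB·B·CBB·CBB·B·CBB·CBB·B·CBB·CBB·CBB·B·CBB·CBB·B·CBB·CBB·B·CBB·CBB·CBB·B·CBB·CBB·B·CBB·CBB·CBB·B·CBB·CBB·B·CBB·CBB·B·CBB·CBB·CBB·B·CBB·CBB·B·CBB·CBB·CBB·B·CBB·CBB·B·CBB·CBB·CBB·B·CBB·CBB·B·CBB·CBB·B·CBB·CBB·CBB·B·CBB·CBB·B·CBB·CBB·CBB·B·CBB·CBB·B·CBB·CBB·B·CBB·CBB·CBB·B·CBB·CBB·B·CBB·CBB·CBB·B·CBB·CBB·B·CBB·CBB·B·CBB·CBB·CBB·B·CBB·CBB·B·CBB·CBB·CBB·B·CBB·CBB·B·CBB·CBB
    A ↦ C
    B ↦ CBB
    C ↦ B
    D ↦ DBA

A->C, B->CBB, C->B, D->DBA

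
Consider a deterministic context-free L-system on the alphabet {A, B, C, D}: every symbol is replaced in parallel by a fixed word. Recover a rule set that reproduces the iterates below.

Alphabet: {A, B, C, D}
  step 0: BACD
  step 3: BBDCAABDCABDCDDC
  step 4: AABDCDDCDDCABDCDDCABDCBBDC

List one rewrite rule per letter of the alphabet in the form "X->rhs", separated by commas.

  step 3 ⇒ step 4: BBDCAABDCABDCDDC ⇒ A·A·B·DC·DDC·DDC·A·B·DC·DDC·A·B·DC·B·B·DC
    A ↦ DDC
    B ↦ A
    C ↦ DC
    D ↦ B

A->DDC, B->A, C->DC, D->B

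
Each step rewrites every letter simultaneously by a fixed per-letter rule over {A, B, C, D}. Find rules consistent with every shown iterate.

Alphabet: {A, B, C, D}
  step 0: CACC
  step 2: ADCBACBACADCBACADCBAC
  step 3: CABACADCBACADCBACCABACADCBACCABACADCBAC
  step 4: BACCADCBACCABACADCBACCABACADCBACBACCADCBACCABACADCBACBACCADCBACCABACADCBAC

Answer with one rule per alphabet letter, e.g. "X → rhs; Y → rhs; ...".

  step 3 ⇒ step 4: CABACADCBACADCBACCABACADCBACCABACADCBAC ⇒ BAC·C·AD·C·BAC·C·A·BAC·AD·C·BAC·C·A·BAC·AD·C·BAC·BAC·C·AD·C·BAC·C·A·BAC·AD·C·BAC·BAC·C·AD·C·BAC·C·A·BAC·AD·C·BAC
    A ↦ C
    B ↦ AD
    C ↦ BAC
    D ↦ A

A->C, B->AD, C->BAC, D->A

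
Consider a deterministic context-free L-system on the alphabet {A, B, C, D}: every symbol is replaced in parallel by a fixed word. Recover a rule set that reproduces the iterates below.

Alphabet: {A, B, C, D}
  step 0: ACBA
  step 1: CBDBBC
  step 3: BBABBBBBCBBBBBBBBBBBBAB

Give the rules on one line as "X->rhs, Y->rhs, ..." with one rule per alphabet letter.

  step 0 ⇒ step 1: ACBA ⇒ C·BD·BB·C
    A ↦ C
    B ↦ BB
    C ↦ BD
    D ↦ AB  (constrained at step 1)

A->C, B->BB, C->BD, D->AB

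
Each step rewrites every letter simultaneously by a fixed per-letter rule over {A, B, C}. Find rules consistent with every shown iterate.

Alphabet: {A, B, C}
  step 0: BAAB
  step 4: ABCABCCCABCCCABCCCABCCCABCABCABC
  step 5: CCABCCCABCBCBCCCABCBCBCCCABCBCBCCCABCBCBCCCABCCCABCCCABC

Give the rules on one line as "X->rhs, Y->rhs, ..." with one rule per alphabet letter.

A->CC, B->A, C->BC

  step 4 ⇒ step 5: ABCABCCCABCCCABCCCABCCCABCABCABC ⇒ CC·A·BC·CC·A·BC·BC·BC·CC·A·BC·BC·BC·CC·A·BC·BC·BC·CC·A·BC·BC·BC·CC·A·BC·CC·A·BC·CC·A·BC
    A ↦ CC
    B ↦ A
    C ↦ BC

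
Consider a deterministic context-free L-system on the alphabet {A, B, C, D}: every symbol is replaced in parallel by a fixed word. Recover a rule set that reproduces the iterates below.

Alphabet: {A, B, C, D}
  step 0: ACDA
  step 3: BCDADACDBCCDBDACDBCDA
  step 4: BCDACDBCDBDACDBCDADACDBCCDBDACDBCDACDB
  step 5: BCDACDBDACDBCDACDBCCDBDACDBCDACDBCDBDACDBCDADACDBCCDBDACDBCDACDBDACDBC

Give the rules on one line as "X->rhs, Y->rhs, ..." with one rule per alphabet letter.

A->B, B->BC, C->DA, D->CD

  step 4 ⇒ step 5: BCDACDBCDBDACDBCDADACDBCCDBDACDBCDACDB ⇒ BC·DA·CD·B·DA·CD·BC·DA·CD·BC·CD·B·DA·CD·BC·DA·CD·B·CD·B·DA·CD·BC·DA·DA·CD·BC·CD·B·DA·CD·BC·DA·CD·B·DA·CD·BC
    A ↦ B
    B ↦ BC
    C ↦ DA
    D ↦ CD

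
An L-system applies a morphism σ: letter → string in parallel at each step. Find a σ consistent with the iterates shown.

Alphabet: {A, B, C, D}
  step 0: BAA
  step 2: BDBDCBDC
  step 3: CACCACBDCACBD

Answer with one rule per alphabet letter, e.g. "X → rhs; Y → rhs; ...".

A->CB, B->C, C->BD, D->AC

  step 2 ⇒ step 3: BDBDCBDC ⇒ C·AC·C·AC·BD·C·AC·BD
    B ↦ C
    C ↦ BD
    D ↦ AC
    A ↦ CB  (constrained at step 0)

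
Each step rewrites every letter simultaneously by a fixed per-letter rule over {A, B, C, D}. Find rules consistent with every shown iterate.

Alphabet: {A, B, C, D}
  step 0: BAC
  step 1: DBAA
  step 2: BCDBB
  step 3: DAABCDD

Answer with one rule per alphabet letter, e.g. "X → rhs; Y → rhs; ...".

  step 2 ⇒ step 3: BCDBB ⇒ D·AA·BC·D·D
    B ↦ D
    C ↦ AA
    D ↦ BC
  step 0 ⇒ step 1: BAC ⇒ D·B·AA
    A ↦ B

A->B, B->D, C->AA, D->BC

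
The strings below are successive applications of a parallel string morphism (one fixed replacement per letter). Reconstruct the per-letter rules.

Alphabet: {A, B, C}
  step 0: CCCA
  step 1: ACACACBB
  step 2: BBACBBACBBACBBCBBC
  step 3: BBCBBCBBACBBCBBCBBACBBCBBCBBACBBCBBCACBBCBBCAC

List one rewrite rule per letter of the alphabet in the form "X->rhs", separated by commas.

A->BB, B->BBC, C->AC

  step 2 ⇒ step 3: BBACBBACBBACBBCBBC ⇒ BBC·BBC·BB·AC·BBC·BBC·BB·AC·BBC·BBC·BB·AC·BBC·BBC·AC·BBC·BBC·AC
    A ↦ BB
    B ↦ BBC
    C ↦ AC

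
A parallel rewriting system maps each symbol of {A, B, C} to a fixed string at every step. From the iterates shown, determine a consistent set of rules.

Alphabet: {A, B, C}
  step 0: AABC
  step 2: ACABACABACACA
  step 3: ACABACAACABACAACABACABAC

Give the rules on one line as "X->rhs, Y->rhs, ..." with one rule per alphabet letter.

A->AC, B->A, C->AB

  step 2 ⇒ step 3: ACABACABACACA ⇒ AC·AB·AC·A·AC·AB·AC·A·AC·AB·AC·AB·AC
    A ↦ AC
    B ↦ A
    C ↦ AB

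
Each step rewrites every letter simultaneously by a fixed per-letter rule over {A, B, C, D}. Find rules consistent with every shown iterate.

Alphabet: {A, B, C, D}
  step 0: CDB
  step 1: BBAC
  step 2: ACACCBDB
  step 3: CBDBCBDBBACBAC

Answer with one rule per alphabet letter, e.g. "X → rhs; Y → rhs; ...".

  step 2 ⇒ step 3: ACACCBDB ⇒ CBD·B·CBD·B·B·AC·B·AC
    A ↦ CBD
    B ↦ AC
    C ↦ B
    D ↦ B

A->CBD, B->AC, C->B, D->B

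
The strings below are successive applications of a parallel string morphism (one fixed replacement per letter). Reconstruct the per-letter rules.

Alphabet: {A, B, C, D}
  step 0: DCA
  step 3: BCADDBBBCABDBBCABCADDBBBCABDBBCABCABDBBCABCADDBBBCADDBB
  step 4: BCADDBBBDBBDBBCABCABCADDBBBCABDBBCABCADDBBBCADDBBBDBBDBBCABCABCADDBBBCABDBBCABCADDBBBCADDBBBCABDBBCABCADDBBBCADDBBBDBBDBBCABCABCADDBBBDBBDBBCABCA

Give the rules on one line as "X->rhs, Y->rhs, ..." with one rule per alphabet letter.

A->B, B->BCA, C->DDB, D->BDB

  step 3 ⇒ step 4: BCADDBBBCABDBBCABCADDBBBCABDBBCABCABDBBCABCADDBBBCADDBB ⇒ BCA·DDB·B·BDB·BDB·BCA·BCA·BCA·DDB·B·BCA·BDB·BCA·BCA·DDB·B·BCA·DDB·B·BDB·BDB·BCA·BCA·BCA·DDB·B·BCA·BDB·BCA·BCA·DDB·B·BCA·DDB·B·BCA·BDB·BCA·BCA·DDB·B·BCA·DDB·B·BDB·BDB·BCA·BCA·BCA·DDB·B·BDB·BDB·BCA·BCA
    A ↦ B
    B ↦ BCA
    C ↦ DDB
    D ↦ BDB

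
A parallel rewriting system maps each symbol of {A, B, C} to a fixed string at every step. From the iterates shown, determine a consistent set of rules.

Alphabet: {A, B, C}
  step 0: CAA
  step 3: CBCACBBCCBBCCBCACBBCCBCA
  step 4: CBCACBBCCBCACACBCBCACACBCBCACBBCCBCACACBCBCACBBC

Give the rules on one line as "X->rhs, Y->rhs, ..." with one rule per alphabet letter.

  step 3 ⇒ step 4: CBCACBBCCBBCCBCACBBCCBCA ⇒ CB·CA·CB·BC·CB·CA·CA·CB·CB·CA·CA·CB·CB·CA·CB·BC·CB·CA·CA·CB·CB·CA·CB·BC
    A ↦ BC
    B ↦ CA
    C ↦ CB

A->BC, B->CA, C->CB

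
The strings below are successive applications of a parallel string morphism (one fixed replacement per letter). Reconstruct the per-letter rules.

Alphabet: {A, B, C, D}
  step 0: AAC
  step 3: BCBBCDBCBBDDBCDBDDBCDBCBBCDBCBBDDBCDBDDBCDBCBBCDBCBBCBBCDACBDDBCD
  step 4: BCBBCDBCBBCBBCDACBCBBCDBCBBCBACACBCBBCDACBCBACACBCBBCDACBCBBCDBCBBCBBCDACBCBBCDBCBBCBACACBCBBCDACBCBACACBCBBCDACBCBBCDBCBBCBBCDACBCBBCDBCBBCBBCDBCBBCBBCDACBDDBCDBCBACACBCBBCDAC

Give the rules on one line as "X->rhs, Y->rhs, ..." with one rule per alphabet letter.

  step 3 ⇒ step 4: BCBBCDBCBBDDBCDBDDBCDBCBBCDBCBBDDBCDBDDBCDBCBBCDBCBBCBBCDACBDDBCD ⇒ BCB·BCD·BCB·BCB·BCD·AC·BCB·BCD·BCB·BCB·AC·AC·BCB·BCD·AC·BCB·AC·AC·BCB·BCD·AC·BCB·BCD·BCB·BCB·BCD·AC·BCB·BCD·BCB·BCB·AC·AC·BCB·BCD·AC·BCB·AC·AC·BCB·BCD·AC·BCB·BCD·BCB·BCB·BCD·AC·BCB·BCD·BCB·BCB·BCD·BCB·BCB·BCD·AC·BDD·BCD·BCB·AC·AC·BCB·BCD·AC
    A ↦ BDD
    B ↦ BCB
    C ↦ BCD
    D ↦ AC

A->BDD, B->BCB, C->BCD, D->AC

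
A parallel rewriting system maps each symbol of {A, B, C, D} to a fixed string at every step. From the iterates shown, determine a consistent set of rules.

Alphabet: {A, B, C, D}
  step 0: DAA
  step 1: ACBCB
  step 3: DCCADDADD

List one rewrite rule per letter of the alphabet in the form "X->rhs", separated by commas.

A->CB, B->CC, C->D, D->A

  step 0 ⇒ step 1: DAA ⇒ A·CB·CB
    A ↦ CB
    D ↦ A
    B ↦ CC  (constrained at step 1)
    C ↦ D  (constrained at step 1)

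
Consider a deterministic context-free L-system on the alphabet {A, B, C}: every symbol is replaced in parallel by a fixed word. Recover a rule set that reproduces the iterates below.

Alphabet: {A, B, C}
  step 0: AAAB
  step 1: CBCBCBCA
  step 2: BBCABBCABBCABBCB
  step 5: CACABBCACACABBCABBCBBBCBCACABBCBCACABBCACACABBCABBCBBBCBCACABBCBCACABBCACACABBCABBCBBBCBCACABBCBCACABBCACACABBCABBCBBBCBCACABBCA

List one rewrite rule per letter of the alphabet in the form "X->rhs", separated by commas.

  step 1 ⇒ step 2: CBCBCBCA ⇒ BB·CA·BB·CA·BB·CA·BB·CB
    A ↦ CB
    B ↦ CA
    C ↦ BB

A->CB, B->CA, C->BB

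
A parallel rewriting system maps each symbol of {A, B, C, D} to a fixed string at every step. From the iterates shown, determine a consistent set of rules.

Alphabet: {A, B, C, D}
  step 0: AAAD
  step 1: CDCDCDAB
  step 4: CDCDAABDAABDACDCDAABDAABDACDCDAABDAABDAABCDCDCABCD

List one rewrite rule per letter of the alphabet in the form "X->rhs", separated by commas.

  step 0 ⇒ step 1: AAAD ⇒ CD·CD·CD·AB
    A ↦ CD
    D ↦ AB
    B ↦ C  (constrained at step 1)
    C ↦ DA  (constrained at step 1)

A->CD, B->C, C->DA, D->AB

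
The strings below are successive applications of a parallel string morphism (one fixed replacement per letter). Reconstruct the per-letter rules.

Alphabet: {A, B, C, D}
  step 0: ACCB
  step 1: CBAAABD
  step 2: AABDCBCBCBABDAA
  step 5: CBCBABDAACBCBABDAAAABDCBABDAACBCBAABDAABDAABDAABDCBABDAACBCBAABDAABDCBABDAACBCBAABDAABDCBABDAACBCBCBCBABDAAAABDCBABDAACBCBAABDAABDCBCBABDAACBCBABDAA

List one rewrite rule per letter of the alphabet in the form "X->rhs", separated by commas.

  step 1 ⇒ step 2: CBAAABD ⇒ A·ABD·CB·CB·CB·ABD·AA
    A ↦ CB
    B ↦ ABD
    C ↦ A
    D ↦ AA

A->CB, B->ABD, C->A, D->AA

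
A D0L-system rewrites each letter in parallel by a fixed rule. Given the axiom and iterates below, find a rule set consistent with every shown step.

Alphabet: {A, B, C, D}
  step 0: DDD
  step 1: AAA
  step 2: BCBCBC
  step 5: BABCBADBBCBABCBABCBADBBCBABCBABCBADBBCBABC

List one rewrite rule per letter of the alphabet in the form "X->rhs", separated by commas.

A->BC, B->BA, C->DB, D->A

  step 1 ⇒ step 2: AAA ⇒ BC·BC·BC
    A ↦ BC
    B ↦ BA  (constrained at step 2)
    C ↦ DB  (constrained at step 2)
  step 0 ⇒ step 1: DDD ⇒ A·A·A
    D ↦ A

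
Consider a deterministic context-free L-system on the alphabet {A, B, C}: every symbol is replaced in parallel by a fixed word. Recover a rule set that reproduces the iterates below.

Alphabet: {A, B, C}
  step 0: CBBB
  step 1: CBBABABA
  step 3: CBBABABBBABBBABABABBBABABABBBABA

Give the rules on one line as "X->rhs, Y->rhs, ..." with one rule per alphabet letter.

A->BB, B->BA, C->CB

  step 0 ⇒ step 1: CBBB ⇒ CB·BA·BA·BA
    B ↦ BA
    C ↦ CB
    A ↦ BB  (constrained at step 1)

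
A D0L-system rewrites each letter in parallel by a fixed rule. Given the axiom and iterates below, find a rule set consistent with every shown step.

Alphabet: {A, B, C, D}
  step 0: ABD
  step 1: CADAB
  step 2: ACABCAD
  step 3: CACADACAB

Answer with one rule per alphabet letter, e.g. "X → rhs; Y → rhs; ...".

  step 2 ⇒ step 3: ACABCAD ⇒ C·A·C·AD·A·C·AB
    A ↦ C
    B ↦ AD
    C ↦ A
    D ↦ AB

A->C, B->AD, C->A, D->AB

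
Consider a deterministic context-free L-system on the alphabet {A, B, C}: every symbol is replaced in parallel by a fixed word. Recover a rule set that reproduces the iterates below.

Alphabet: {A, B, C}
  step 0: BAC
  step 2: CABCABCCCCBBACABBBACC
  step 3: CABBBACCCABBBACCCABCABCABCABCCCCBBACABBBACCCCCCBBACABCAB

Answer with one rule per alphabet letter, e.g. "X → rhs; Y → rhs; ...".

  step 2 ⇒ step 3: CABCABCCCCBBACABBBACC ⇒ CAB·BBA·CC·CAB·BBA·CC·CAB·CAB·CAB·CAB·CC·CC·BBA·CAB·BBA·CC·CC·CC·BBA·CAB·CAB
    A ↦ BBA
    B ↦ CC
    C ↦ CAB

A->BBA, B->CC, C->CAB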